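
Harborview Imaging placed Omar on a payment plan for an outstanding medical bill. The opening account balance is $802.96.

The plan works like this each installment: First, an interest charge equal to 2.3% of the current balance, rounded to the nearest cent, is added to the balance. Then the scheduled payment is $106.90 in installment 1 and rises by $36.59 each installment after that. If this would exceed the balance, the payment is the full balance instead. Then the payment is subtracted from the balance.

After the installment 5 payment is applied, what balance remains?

$0.00

Installment 1: $802.96 +$18.47 interest = $821.43; pay $106.90 → $714.53
Installment 2: $714.53 +$16.43 interest = $730.96; pay $143.49 → $587.47
Installment 3: $587.47 +$13.51 interest = $600.98; pay $180.08 → $420.90
Installment 4: $420.90 +$9.68 interest = $430.58; pay $216.67 → $213.91
Installment 5: $213.91 +$4.92 interest = $218.83; pay $218.83 → $0.00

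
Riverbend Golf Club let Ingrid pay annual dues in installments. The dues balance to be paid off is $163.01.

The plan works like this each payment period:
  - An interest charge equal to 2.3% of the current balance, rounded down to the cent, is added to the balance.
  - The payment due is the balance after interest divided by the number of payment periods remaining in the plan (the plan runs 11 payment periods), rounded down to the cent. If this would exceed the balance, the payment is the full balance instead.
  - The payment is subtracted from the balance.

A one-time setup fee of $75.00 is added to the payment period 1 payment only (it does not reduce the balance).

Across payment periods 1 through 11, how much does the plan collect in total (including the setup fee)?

$262.26

Payment period 1: opening $163.01; interest $3.74 → $166.75; payment $15.15 (+ $75.00 fee); balance $151.60
Payment period 2: opening $151.60; interest $3.48 → $155.08; payment $15.50; balance $139.58
Payment period 3: opening $139.58; interest $3.21 → $142.79; payment $15.86; balance $126.93
Payment period 4: opening $126.93; interest $2.91 → $129.84; payment $16.23; balance $113.61
Payment period 5: opening $113.61; interest $2.61 → $116.22; payment $16.60; balance $99.62
Payment period 6: opening $99.62; interest $2.29 → $101.91; payment $16.98; balance $84.93
Payment period 7: opening $84.93; interest $1.95 → $86.88; payment $17.37; balance $69.51
Payment period 8: opening $69.51; interest $1.59 → $71.10; payment $17.77; balance $53.33
Payment period 9: opening $53.33; interest $1.22 → $54.55; payment $18.18; balance $36.37
Payment period 10: opening $36.37; interest $0.83 → $37.20; payment $18.60; balance $18.60
Payment period 11: opening $18.60; interest $0.42 → $19.02; payment $19.02; balance $0.00
Total paid: $262.26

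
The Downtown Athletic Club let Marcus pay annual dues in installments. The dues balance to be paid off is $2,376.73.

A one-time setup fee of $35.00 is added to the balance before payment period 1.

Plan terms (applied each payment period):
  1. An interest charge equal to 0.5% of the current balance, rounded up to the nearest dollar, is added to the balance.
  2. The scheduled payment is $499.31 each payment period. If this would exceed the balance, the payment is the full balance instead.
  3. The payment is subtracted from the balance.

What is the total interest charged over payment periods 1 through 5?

$39.00

Payment period 1: opening $2,411.73; interest $13.00 → $2,424.73; payment $499.31; balance $1,925.42
Payment period 2: opening $1,925.42; interest $10.00 → $1,935.42; payment $499.31; balance $1,436.11
Payment period 3: opening $1,436.11; interest $8.00 → $1,444.11; payment $499.31; balance $944.80
Payment period 4: opening $944.80; interest $5.00 → $949.80; payment $499.31; balance $450.49
Payment period 5: opening $450.49; interest $3.00 → $453.49; payment $453.49; balance $0.00
Total interest: $13.00 + $10.00 + $8.00 + $5.00 + $3.00 = $39.00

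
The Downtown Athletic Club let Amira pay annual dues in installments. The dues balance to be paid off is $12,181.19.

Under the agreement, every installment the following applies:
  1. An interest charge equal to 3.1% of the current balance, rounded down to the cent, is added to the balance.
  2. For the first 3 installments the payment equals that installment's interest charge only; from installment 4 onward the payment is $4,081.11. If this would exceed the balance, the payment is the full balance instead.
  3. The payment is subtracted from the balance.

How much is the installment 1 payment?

$377.61

# | Opening | Interest | Payment | End bal
1 | $12,181.19 | $377.61 | $377.61 | $12,181.19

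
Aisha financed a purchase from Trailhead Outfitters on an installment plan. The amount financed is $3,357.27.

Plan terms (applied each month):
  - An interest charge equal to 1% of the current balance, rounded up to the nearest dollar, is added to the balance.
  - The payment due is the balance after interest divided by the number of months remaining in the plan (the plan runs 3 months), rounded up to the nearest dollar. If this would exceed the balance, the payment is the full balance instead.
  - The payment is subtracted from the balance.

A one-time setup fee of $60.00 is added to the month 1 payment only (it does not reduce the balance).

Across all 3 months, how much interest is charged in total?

$69.00

# | Opening | Interest | Payment | Fee | End bal
1 | $3,357.27 | $34.00 | $1,131.00 | $60.00 | $2,260.27
2 | $2,260.27 | $23.00 | $1,142.00 | — | $1,141.27
3 | $1,141.27 | $12.00 | $1,153.27 | — | $0.00
Total interest: $34.00 + $23.00 + $12.00 = $69.00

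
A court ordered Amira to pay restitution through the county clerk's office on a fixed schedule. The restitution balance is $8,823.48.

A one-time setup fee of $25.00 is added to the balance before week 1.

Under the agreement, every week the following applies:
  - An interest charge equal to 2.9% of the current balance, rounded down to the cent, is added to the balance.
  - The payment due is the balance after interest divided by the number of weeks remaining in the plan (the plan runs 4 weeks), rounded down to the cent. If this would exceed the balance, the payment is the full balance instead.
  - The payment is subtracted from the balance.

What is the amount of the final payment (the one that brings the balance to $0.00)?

$2,480.10

# | Opening | Interest | Payment | End bal
1 | $8,848.48 | $256.60 | $2,276.27 | $6,828.81
2 | $6,828.81 | $198.03 | $2,342.28 | $4,684.56
3 | $4,684.56 | $135.85 | $2,410.20 | $2,410.21
4 | $2,410.21 | $69.89 | $2,480.10 | $0.00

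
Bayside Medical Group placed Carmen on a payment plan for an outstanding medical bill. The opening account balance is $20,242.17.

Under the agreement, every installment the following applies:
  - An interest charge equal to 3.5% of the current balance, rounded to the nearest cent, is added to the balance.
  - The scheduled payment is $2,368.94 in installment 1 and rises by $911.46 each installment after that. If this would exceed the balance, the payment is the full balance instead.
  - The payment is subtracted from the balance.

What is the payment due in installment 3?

Installment 1: opening $20,242.17; interest $708.48 → $20,950.65; payment $2,368.94; balance $18,581.71
Installment 2: opening $18,581.71; interest $650.36 → $19,232.07; payment $3,280.40; balance $15,951.67
Installment 3: opening $15,951.67; interest $558.31 → $16,509.98; payment $4,191.86; balance $12,318.12

$4,191.86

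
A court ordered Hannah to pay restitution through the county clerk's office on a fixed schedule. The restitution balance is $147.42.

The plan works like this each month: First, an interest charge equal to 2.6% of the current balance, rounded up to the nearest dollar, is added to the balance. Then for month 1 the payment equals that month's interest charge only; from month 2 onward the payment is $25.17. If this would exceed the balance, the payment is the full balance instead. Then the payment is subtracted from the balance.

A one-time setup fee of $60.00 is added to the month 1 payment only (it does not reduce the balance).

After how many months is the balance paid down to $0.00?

Month 1: opening $147.42; interest $4.00 → $151.42; payment $4.00 (+ $60.00 fee); balance $147.42
Month 2: opening $147.42; interest $4.00 → $151.42; payment $25.17; balance $126.25
Month 3: opening $126.25; interest $4.00 → $130.25; payment $25.17; balance $105.08
Month 4: opening $105.08; interest $3.00 → $108.08; payment $25.17; balance $82.91
Month 5: opening $82.91; interest $3.00 → $85.91; payment $25.17; balance $60.74
Month 6: opening $60.74; interest $2.00 → $62.74; payment $25.17; balance $37.57
Month 7: opening $37.57; interest $1.00 → $38.57; payment $25.17; balance $13.40
Month 8: opening $13.40; interest $1.00 → $14.40; payment $14.40; balance $0.00
Balance reaches $0.00 in month 8.

8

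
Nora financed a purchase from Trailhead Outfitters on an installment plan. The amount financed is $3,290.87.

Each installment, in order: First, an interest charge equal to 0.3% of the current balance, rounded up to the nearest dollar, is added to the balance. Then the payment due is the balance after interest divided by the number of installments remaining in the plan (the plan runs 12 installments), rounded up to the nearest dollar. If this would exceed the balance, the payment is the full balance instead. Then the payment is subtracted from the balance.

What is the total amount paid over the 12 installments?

Installment 1: $3,290.87 +$10.00 interest = $3,300.87; pay $276.00 → $3,024.87
Installment 2: $3,024.87 +$10.00 interest = $3,034.87; pay $276.00 → $2,758.87
Installment 3: $2,758.87 +$9.00 interest = $2,767.87; pay $277.00 → $2,490.87
Installment 4: $2,490.87 +$8.00 interest = $2,498.87; pay $278.00 → $2,220.87
Installment 5: $2,220.87 +$7.00 interest = $2,227.87; pay $279.00 → $1,948.87
Installment 6: $1,948.87 +$6.00 interest = $1,954.87; pay $280.00 → $1,674.87
Installment 7: $1,674.87 +$6.00 interest = $1,680.87; pay $281.00 → $1,399.87
Installment 8: $1,399.87 +$5.00 interest = $1,404.87; pay $281.00 → $1,123.87
Installment 9: $1,123.87 +$4.00 interest = $1,127.87; pay $282.00 → $845.87
Installment 10: $845.87 +$3.00 interest = $848.87; pay $283.00 → $565.87
Installment 11: $565.87 +$2.00 interest = $567.87; pay $284.00 → $283.87
Installment 12: $283.87 +$1.00 interest = $284.87; pay $284.87 → $0.00
Total paid: $3,361.87

$3,361.87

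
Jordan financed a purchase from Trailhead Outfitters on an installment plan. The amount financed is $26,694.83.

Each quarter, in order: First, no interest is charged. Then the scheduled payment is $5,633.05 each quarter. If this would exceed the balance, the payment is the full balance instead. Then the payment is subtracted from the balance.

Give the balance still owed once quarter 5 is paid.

$0.00

Quarter 1: opening $26,694.83; payment $5,633.05; balance $21,061.78
Quarter 2: opening $21,061.78; payment $5,633.05; balance $15,428.73
Quarter 3: opening $15,428.73; payment $5,633.05; balance $9,795.68
Quarter 4: opening $9,795.68; payment $5,633.05; balance $4,162.63
Quarter 5: opening $4,162.63; payment $4,162.63; balance $0.00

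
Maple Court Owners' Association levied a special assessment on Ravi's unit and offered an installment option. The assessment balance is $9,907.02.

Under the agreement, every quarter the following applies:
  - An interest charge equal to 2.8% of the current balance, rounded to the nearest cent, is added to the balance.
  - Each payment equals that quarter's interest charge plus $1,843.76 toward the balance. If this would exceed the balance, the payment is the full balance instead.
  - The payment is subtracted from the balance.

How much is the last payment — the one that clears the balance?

$707.49

Quarter 1: opening $9,907.02; interest $277.40 → $10,184.42; payment $2,121.16; balance $8,063.26
Quarter 2: opening $8,063.26; interest $225.77 → $8,289.03; payment $2,069.53; balance $6,219.50
Quarter 3: opening $6,219.50; interest $174.15 → $6,393.65; payment $2,017.91; balance $4,375.74
Quarter 4: opening $4,375.74; interest $122.52 → $4,498.26; payment $1,966.28; balance $2,531.98
Quarter 5: opening $2,531.98; interest $70.90 → $2,602.88; payment $1,914.66; balance $688.22
Quarter 6: opening $688.22; interest $19.27 → $707.49; payment $707.49; balance $0.00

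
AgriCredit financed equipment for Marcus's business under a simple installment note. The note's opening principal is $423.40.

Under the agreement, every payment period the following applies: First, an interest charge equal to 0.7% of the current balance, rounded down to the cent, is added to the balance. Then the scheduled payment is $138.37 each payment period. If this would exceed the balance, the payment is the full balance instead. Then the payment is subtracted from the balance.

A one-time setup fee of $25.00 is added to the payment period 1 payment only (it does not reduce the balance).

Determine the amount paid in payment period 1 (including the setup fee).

# | Opening | Interest | Payment | Fee | End bal
1 | $423.40 | $2.96 | $138.37 | $25.00 | $287.99

$163.37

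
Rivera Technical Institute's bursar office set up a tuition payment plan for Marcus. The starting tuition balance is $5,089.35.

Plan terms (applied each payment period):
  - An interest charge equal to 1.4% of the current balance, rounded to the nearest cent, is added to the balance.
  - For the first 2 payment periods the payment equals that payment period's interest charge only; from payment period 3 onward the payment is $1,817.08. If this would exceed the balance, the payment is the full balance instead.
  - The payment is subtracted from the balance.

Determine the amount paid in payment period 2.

$71.25

Payment period 1: $5,089.35 +$71.25 interest = $5,160.60; pay $71.25 → $5,089.35
Payment period 2: $5,089.35 +$71.25 interest = $5,160.60; pay $71.25 → $5,089.35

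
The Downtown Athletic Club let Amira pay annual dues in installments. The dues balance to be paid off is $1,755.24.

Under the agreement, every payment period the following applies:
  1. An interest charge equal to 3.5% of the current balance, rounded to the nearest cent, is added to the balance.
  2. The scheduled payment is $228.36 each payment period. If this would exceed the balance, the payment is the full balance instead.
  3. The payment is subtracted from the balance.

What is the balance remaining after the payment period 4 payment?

Payment period 1: opening $1,755.24; interest $61.43 → $1,816.67; payment $228.36; balance $1,588.31
Payment period 2: opening $1,588.31; interest $55.59 → $1,643.90; payment $228.36; balance $1,415.54
Payment period 3: opening $1,415.54; interest $49.54 → $1,465.08; payment $228.36; balance $1,236.72
Payment period 4: opening $1,236.72; interest $43.29 → $1,280.01; payment $228.36; balance $1,051.65

$1,051.65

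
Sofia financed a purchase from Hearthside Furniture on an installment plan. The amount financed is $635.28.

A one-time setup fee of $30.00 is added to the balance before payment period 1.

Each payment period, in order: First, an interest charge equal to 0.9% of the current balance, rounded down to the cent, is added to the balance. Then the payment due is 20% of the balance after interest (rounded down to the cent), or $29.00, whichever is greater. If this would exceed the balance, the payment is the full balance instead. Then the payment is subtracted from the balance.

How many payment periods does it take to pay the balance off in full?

Payment period 1: $665.28 +$5.98 interest = $671.26; pay $134.25 → $537.01
Payment period 2: $537.01 +$4.83 interest = $541.84; pay $108.36 → $433.48
Payment period 3: $433.48 +$3.90 interest = $437.38; pay $87.47 → $349.91
Payment period 4: $349.91 +$3.14 interest = $353.05; pay $70.61 → $282.44
Payment period 5: $282.44 +$2.54 interest = $284.98; pay $56.99 → $227.99
Payment period 6: $227.99 +$2.05 interest = $230.04; pay $46.00 → $184.04
Payment period 7: $184.04 +$1.65 interest = $185.69; pay $37.13 → $148.56
Payment period 8: $148.56 +$1.33 interest = $149.89; pay $29.97 → $119.92
Payment period 9: $119.92 +$1.07 interest = $120.99; pay $29.00 → $91.99
Payment period 10: $91.99 +$0.82 interest = $92.81; pay $29.00 → $63.81
Payment period 11: $63.81 +$0.57 interest = $64.38; pay $29.00 → $35.38
Payment period 12: $35.38 +$0.31 interest = $35.69; pay $29.00 → $6.69
Payment period 13: $6.69 +$0.06 interest = $6.75; pay $6.75 → $0.00
Balance reaches $0.00 in payment period 13.

13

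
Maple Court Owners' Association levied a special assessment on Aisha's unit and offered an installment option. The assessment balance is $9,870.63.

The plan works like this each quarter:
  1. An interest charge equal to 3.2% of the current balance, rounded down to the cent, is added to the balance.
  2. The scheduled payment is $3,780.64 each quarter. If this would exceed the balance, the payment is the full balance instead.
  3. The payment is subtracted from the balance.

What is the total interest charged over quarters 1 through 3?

$611.40

Quarter 1: $9,870.63 +$315.86 interest = $10,186.49; pay $3,780.64 → $6,405.85
Quarter 2: $6,405.85 +$204.98 interest = $6,610.83; pay $3,780.64 → $2,830.19
Quarter 3: $2,830.19 +$90.56 interest = $2,920.75; pay $2,920.75 → $0.00
Total interest: $315.86 + $204.98 + $90.56 = $611.40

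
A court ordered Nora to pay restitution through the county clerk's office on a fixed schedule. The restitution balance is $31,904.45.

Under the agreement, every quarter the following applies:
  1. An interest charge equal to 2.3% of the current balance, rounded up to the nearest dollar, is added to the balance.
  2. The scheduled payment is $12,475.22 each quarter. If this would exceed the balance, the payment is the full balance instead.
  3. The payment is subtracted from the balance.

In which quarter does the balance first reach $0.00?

3

Quarter 1: opening $31,904.45; interest $734.00 → $32,638.45; payment $12,475.22; balance $20,163.23
Quarter 2: opening $20,163.23; interest $464.00 → $20,627.23; payment $12,475.22; balance $8,152.01
Quarter 3: opening $8,152.01; interest $188.00 → $8,340.01; payment $8,340.01; balance $0.00
Balance reaches $0.00 in quarter 3.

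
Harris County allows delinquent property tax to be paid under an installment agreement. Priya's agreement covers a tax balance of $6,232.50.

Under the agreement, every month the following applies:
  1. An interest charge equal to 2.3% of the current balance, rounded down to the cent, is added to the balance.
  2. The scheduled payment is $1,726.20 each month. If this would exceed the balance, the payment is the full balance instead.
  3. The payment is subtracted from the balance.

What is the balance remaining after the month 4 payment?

$0.00

Month 1: $6,232.50 +$143.34 interest = $6,375.84; pay $1,726.20 → $4,649.64
Month 2: $4,649.64 +$106.94 interest = $4,756.58; pay $1,726.20 → $3,030.38
Month 3: $3,030.38 +$69.69 interest = $3,100.07; pay $1,726.20 → $1,373.87
Month 4: $1,373.87 +$31.59 interest = $1,405.46; pay $1,405.46 → $0.00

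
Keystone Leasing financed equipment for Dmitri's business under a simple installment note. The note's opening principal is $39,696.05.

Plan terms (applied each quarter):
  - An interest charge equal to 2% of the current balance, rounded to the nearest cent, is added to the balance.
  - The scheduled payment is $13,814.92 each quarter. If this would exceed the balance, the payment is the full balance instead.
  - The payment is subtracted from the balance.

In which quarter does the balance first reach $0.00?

3

Quarter 1: opening $39,696.05; interest $793.92 → $40,489.97; payment $13,814.92; balance $26,675.05
Quarter 2: opening $26,675.05; interest $533.50 → $27,208.55; payment $13,814.92; balance $13,393.63
Quarter 3: opening $13,393.63; interest $267.87 → $13,661.50; payment $13,661.50; balance $0.00
Balance reaches $0.00 in quarter 3.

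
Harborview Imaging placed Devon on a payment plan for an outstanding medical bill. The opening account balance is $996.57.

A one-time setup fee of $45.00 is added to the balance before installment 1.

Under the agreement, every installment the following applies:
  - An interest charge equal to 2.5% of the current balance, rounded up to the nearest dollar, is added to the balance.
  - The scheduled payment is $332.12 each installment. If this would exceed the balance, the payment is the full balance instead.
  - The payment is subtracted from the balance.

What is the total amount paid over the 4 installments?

$1,101.57

Installment 1: opening $1,041.57; interest $27.00 → $1,068.57; payment $332.12; balance $736.45
Installment 2: opening $736.45; interest $19.00 → $755.45; payment $332.12; balance $423.33
Installment 3: opening $423.33; interest $11.00 → $434.33; payment $332.12; balance $102.21
Installment 4: opening $102.21; interest $3.00 → $105.21; payment $105.21; balance $0.00
Total paid: $1,101.57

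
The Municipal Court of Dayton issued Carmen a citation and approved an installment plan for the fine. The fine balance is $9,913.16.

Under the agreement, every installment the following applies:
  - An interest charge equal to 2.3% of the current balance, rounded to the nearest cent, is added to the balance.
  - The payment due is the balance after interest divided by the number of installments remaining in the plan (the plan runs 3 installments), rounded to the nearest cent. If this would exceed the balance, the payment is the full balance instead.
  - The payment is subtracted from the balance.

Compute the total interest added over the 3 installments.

$463.04

Installment 1: $9,913.16 +$228.00 interest = $10,141.16; pay $3,380.39 → $6,760.77
Installment 2: $6,760.77 +$155.50 interest = $6,916.27; pay $3,458.14 → $3,458.13
Installment 3: $3,458.13 +$79.54 interest = $3,537.67; pay $3,537.67 → $0.00
Total interest: $228.00 + $155.50 + $79.54 = $463.04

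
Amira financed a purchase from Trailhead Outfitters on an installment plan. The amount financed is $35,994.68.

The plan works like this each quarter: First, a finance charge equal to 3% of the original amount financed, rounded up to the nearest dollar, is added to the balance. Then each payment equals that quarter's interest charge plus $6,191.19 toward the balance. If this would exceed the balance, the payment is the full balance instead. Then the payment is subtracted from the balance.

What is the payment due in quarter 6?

Quarter 1: opening $35,994.68; interest $1,080.00 → $37,074.68; payment $7,271.19; balance $29,803.49
Quarter 2: opening $29,803.49; interest $1,080.00 → $30,883.49; payment $7,271.19; balance $23,612.30
Quarter 3: opening $23,612.30; interest $1,080.00 → $24,692.30; payment $7,271.19; balance $17,421.11
Quarter 4: opening $17,421.11; interest $1,080.00 → $18,501.11; payment $7,271.19; balance $11,229.92
Quarter 5: opening $11,229.92; interest $1,080.00 → $12,309.92; payment $7,271.19; balance $5,038.73
Quarter 6: opening $5,038.73; interest $1,080.00 → $6,118.73; payment $6,118.73; balance $0.00

$6,118.73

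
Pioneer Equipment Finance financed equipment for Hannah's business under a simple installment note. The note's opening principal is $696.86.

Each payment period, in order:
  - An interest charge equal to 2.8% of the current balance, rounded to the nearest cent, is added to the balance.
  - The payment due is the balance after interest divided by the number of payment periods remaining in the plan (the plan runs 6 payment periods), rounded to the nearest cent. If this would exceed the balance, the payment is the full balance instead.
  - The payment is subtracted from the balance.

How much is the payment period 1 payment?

$119.40

Payment period 1: opening $696.86; interest $19.51 → $716.37; payment $119.40; balance $596.97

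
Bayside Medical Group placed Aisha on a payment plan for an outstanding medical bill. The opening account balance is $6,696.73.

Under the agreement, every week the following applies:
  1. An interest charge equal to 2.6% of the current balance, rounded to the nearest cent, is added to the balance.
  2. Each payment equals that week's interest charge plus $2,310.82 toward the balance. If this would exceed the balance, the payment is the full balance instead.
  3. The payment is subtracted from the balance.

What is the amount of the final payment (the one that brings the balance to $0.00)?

Week 1: opening $6,696.73; interest $174.11 → $6,870.84; payment $2,484.93; balance $4,385.91
Week 2: opening $4,385.91; interest $114.03 → $4,499.94; payment $2,424.85; balance $2,075.09
Week 3: opening $2,075.09; interest $53.95 → $2,129.04; payment $2,129.04; balance $0.00

$2,129.04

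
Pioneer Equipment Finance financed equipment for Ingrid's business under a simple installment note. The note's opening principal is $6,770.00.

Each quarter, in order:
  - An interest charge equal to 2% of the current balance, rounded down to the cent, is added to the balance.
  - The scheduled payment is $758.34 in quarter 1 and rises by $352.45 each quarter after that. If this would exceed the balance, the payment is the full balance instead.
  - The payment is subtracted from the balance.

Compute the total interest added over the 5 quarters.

$478.68

# | Opening | Interest | Payment | End bal
1 | $6,770.00 | $135.40 | $758.34 | $6,147.06
2 | $6,147.06 | $122.94 | $1,110.79 | $5,159.21
3 | $5,159.21 | $103.18 | $1,463.24 | $3,799.15
4 | $3,799.15 | $75.98 | $1,815.69 | $2,059.44
5 | $2,059.44 | $41.18 | $2,100.62 | $0.00
Total interest: $135.40 + $122.94 + $103.18 + $75.98 + $41.18 = $478.68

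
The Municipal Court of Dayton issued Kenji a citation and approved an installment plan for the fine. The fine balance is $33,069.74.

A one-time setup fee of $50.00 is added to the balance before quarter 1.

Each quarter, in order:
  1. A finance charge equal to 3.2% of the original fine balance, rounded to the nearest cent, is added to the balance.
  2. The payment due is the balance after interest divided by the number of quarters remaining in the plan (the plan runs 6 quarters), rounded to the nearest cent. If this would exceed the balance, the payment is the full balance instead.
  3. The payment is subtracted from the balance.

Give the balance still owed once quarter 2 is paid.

Quarter 1: opening $33,119.74; interest $1,058.23 → $34,177.97; payment $5,696.33; balance $28,481.64
Quarter 2: opening $28,481.64; interest $1,058.23 → $29,539.87; payment $5,907.97; balance $23,631.90

$23,631.90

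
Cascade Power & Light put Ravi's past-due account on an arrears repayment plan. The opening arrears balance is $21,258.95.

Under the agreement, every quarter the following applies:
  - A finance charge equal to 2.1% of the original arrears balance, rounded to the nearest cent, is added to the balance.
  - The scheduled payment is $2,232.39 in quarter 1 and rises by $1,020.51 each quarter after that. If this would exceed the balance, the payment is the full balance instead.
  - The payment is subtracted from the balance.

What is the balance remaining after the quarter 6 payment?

# | Opening | Interest | Payment | End bal
1 | $21,258.95 | $446.44 | $2,232.39 | $19,473.00
2 | $19,473.00 | $446.44 | $3,252.90 | $16,666.54
3 | $16,666.54 | $446.44 | $4,273.41 | $12,839.57
4 | $12,839.57 | $446.44 | $5,293.92 | $7,992.09
5 | $7,992.09 | $446.44 | $6,314.43 | $2,124.10
6 | $2,124.10 | $446.44 | $2,570.54 | $0.00

$0.00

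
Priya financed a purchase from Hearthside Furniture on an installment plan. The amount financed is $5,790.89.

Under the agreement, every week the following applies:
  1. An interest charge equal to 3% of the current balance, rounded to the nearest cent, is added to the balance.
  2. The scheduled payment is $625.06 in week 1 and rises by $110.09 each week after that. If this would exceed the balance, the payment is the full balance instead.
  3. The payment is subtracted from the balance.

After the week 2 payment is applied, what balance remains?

$4,764.60

Week 1: opening $5,790.89; interest $173.73 → $5,964.62; payment $625.06; balance $5,339.56
Week 2: opening $5,339.56; interest $160.19 → $5,499.75; payment $735.15; balance $4,764.60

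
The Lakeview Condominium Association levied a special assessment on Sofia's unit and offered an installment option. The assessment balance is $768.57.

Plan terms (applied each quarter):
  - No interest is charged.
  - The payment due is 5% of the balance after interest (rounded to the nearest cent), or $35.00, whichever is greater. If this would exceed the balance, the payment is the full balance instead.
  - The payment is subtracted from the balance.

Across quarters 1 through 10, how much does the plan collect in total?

Quarter 1: opening $768.57; payment $38.43; balance $730.14
Quarter 2: opening $730.14; payment $36.51; balance $693.63
Quarter 3: opening $693.63; payment $35.00; balance $658.63
Quarter 4: opening $658.63; payment $35.00; balance $623.63
Quarter 5: opening $623.63; payment $35.00; balance $588.63
Quarter 6: opening $588.63; payment $35.00; balance $553.63
Quarter 7: opening $553.63; payment $35.00; balance $518.63
Quarter 8: opening $518.63; payment $35.00; balance $483.63
Quarter 9: opening $483.63; payment $35.00; balance $448.63
Quarter 10: opening $448.63; payment $35.00; balance $413.63
Total paid: $354.94

$354.94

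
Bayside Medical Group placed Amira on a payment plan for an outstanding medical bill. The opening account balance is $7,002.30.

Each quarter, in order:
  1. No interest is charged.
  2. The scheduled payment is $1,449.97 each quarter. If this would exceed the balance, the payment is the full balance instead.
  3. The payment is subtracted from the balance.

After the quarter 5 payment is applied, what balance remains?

$0.00

Quarter 1: $7,002.30 − $1,449.97 → $5,552.33
Quarter 2: $5,552.33 − $1,449.97 → $4,102.36
Quarter 3: $4,102.36 − $1,449.97 → $2,652.39
Quarter 4: $2,652.39 − $1,449.97 → $1,202.42
Quarter 5: $1,202.42 − $1,202.42 → $0.00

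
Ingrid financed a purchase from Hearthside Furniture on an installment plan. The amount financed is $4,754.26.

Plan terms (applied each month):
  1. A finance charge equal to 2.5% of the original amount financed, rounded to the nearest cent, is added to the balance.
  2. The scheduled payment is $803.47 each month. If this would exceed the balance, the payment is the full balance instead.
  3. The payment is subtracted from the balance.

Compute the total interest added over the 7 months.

# | Opening | Interest | Payment | End bal
1 | $4,754.26 | $118.86 | $803.47 | $4,069.65
2 | $4,069.65 | $118.86 | $803.47 | $3,385.04
3 | $3,385.04 | $118.86 | $803.47 | $2,700.43
4 | $2,700.43 | $118.86 | $803.47 | $2,015.82
5 | $2,015.82 | $118.86 | $803.47 | $1,331.21
6 | $1,331.21 | $118.86 | $803.47 | $646.60
7 | $646.60 | $118.86 | $765.46 | $0.00
Total interest: $118.86 + $118.86 + $118.86 + $118.86 + $118.86 + $118.86 + $118.86 = $832.02

$832.02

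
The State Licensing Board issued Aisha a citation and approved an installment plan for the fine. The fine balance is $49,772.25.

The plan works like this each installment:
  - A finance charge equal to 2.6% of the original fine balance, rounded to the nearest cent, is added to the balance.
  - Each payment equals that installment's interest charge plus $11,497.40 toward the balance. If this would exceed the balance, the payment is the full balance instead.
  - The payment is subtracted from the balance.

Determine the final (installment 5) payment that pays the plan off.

$5,076.73

# | Opening | Interest | Payment | End bal
1 | $49,772.25 | $1,294.08 | $12,791.48 | $38,274.85
2 | $38,274.85 | $1,294.08 | $12,791.48 | $26,777.45
3 | $26,777.45 | $1,294.08 | $12,791.48 | $15,280.05
4 | $15,280.05 | $1,294.08 | $12,791.48 | $3,782.65
5 | $3,782.65 | $1,294.08 | $5,076.73 | $0.00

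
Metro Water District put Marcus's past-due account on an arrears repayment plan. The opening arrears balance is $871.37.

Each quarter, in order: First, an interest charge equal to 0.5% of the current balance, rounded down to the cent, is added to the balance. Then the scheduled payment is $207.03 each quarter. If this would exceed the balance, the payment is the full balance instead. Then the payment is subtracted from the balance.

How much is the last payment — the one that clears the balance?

# | Opening | Interest | Payment | End bal
1 | $871.37 | $4.35 | $207.03 | $668.69
2 | $668.69 | $3.34 | $207.03 | $465.00
3 | $465.00 | $2.32 | $207.03 | $260.29
4 | $260.29 | $1.30 | $207.03 | $54.56
5 | $54.56 | $0.27 | $54.83 | $0.00

$54.83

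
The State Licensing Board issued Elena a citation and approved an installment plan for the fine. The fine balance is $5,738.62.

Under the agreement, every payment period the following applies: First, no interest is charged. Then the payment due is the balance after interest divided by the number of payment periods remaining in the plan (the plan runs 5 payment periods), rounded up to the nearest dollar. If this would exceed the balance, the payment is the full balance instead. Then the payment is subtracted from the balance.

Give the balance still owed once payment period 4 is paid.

Payment period 1: opening $5,738.62; payment $1,148.00; balance $4,590.62
Payment period 2: opening $4,590.62; payment $1,148.00; balance $3,442.62
Payment period 3: opening $3,442.62; payment $1,148.00; balance $2,294.62
Payment period 4: opening $2,294.62; payment $1,148.00; balance $1,146.62

$1,146.62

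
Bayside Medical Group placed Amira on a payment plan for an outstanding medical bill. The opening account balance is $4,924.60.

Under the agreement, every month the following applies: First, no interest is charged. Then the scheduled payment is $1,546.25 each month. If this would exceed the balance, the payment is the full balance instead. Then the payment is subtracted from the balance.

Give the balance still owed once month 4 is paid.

$0.00

# | Opening | Payment | End bal
1 | $4,924.60 | $1,546.25 | $3,378.35
2 | $3,378.35 | $1,546.25 | $1,832.10
3 | $1,832.10 | $1,546.25 | $285.85
4 | $285.85 | $285.85 | $0.00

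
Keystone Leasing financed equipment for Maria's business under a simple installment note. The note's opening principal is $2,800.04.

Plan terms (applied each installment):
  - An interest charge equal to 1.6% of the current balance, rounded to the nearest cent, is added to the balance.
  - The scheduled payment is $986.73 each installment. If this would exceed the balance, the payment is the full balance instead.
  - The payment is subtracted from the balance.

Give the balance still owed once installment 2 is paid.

$901.11

Installment 1: opening $2,800.04; interest $44.80 → $2,844.84; payment $986.73; balance $1,858.11
Installment 2: opening $1,858.11; interest $29.73 → $1,887.84; payment $986.73; balance $901.11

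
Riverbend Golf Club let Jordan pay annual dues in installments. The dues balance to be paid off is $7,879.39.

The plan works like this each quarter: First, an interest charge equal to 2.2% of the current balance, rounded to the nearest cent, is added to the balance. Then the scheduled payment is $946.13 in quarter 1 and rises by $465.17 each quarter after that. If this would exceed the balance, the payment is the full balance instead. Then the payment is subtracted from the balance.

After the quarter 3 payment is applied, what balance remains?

$4,103.93

Quarter 1: $7,879.39 +$173.35 interest = $8,052.74; pay $946.13 → $7,106.61
Quarter 2: $7,106.61 +$156.35 interest = $7,262.96; pay $1,411.30 → $5,851.66
Quarter 3: $5,851.66 +$128.74 interest = $5,980.40; pay $1,876.47 → $4,103.93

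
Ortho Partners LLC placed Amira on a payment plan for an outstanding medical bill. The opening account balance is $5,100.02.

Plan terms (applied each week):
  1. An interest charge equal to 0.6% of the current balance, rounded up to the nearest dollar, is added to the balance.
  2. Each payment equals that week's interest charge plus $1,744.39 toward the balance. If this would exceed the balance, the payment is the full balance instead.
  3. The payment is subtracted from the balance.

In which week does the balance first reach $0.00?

3

# | Opening | Interest | Payment | End bal
1 | $5,100.02 | $31.00 | $1,775.39 | $3,355.63
2 | $3,355.63 | $21.00 | $1,765.39 | $1,611.24
3 | $1,611.24 | $10.00 | $1,621.24 | $0.00
Balance reaches $0.00 in week 3.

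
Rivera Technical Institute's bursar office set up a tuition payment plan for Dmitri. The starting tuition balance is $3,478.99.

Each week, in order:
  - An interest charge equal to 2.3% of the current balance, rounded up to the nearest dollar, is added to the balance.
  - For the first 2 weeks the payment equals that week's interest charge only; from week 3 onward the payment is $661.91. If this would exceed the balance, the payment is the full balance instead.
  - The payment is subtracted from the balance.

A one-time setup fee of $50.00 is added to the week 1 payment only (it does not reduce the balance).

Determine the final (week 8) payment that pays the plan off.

# | Opening | Interest | Payment | Fee | End bal
1 | $3,478.99 | $81.00 | $81.00 | $50.00 | $3,478.99
2 | $3,478.99 | $81.00 | $81.00 | — | $3,478.99
3 | $3,478.99 | $81.00 | $661.91 | — | $2,898.08
4 | $2,898.08 | $67.00 | $661.91 | — | $2,303.17
5 | $2,303.17 | $53.00 | $661.91 | — | $1,694.26
6 | $1,694.26 | $39.00 | $661.91 | — | $1,071.35
7 | $1,071.35 | $25.00 | $661.91 | — | $434.44
8 | $434.44 | $10.00 | $444.44 | — | $0.00

$444.44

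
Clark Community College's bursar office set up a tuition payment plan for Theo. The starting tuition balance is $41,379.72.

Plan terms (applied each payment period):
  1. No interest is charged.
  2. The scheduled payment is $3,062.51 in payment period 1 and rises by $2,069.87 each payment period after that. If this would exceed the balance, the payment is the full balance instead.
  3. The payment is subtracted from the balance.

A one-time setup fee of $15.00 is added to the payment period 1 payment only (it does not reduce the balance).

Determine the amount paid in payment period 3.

$7,202.25

Payment period 1: opening $41,379.72; payment $3,062.51 (+ $15.00 fee); balance $38,317.21
Payment period 2: opening $38,317.21; payment $5,132.38; balance $33,184.83
Payment period 3: opening $33,184.83; payment $7,202.25; balance $25,982.58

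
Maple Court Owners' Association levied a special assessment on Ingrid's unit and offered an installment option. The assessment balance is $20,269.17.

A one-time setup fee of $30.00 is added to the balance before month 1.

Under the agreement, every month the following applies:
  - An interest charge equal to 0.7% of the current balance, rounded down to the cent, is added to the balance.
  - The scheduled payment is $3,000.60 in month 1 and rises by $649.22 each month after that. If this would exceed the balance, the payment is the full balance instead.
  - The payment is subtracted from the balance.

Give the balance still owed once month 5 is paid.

$0.00

Month 1: opening $20,299.17; interest $142.09 → $20,441.26; payment $3,000.60; balance $17,440.66
Month 2: opening $17,440.66; interest $122.08 → $17,562.74; payment $3,649.82; balance $13,912.92
Month 3: opening $13,912.92; interest $97.39 → $14,010.31; payment $4,299.04; balance $9,711.27
Month 4: opening $9,711.27; interest $67.97 → $9,779.24; payment $4,948.26; balance $4,830.98
Month 5: opening $4,830.98; interest $33.81 → $4,864.79; payment $4,864.79; balance $0.00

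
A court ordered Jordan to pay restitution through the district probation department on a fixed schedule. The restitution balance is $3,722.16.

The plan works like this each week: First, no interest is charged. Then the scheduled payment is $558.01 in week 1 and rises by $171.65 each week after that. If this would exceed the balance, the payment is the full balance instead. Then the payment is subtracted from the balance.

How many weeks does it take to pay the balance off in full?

5

Week 1: $3,722.16 − $558.01 → $3,164.15
Week 2: $3,164.15 − $729.66 → $2,434.49
Week 3: $2,434.49 − $901.31 → $1,533.18
Week 4: $1,533.18 − $1,072.96 → $460.22
Week 5: $460.22 − $460.22 → $0.00
Balance reaches $0.00 in week 5.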